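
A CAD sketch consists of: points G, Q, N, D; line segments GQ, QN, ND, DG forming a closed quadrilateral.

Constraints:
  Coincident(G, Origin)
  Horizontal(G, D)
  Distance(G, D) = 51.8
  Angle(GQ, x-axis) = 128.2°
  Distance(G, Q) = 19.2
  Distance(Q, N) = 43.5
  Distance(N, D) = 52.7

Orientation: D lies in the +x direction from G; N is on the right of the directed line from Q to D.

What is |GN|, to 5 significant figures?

25.429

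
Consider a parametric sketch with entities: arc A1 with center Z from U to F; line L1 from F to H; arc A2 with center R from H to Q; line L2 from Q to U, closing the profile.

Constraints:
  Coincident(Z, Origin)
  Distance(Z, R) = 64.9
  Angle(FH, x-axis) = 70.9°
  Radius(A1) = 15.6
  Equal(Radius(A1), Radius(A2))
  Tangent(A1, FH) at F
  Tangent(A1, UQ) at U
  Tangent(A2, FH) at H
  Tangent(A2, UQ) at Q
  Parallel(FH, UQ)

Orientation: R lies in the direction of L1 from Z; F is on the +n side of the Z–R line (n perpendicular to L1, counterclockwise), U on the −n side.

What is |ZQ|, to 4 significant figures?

66.75

Tangency of A1 to both parallel lines with radius 15.6 puts F and U at Z ± 15.6·n: F = (-14.74, 5.105), U = (14.74, -5.105). Equal radii place H and Q the same way about R: H = R + 15.6·n = (6.495, 66.43), Q = R − 15.6·n = (35.98, 56.22). Then |ZQ| = |Q − Z| = 66.75.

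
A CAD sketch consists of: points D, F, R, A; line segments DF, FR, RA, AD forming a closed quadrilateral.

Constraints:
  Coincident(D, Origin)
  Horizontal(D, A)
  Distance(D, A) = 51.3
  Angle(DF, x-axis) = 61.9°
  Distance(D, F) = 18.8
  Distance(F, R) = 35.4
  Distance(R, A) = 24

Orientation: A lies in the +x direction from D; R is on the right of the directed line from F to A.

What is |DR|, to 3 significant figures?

32.4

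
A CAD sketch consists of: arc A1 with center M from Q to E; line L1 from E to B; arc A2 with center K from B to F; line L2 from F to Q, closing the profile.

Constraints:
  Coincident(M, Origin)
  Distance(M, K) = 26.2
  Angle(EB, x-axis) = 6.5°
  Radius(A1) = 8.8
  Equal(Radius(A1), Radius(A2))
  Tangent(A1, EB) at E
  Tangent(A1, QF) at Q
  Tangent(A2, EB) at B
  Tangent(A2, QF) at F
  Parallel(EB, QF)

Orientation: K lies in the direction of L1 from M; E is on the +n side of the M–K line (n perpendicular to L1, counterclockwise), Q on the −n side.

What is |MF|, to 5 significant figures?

27.638

Tangency of A1 to both parallel lines with radius 8.8 puts E and Q at M ± 8.8·n: E = (-0.99619, 8.7434), Q = (0.99619, -8.7434). Equal radii place B and F the same way about K: B = K + 8.8·n = (25.035, 11.709), F = K − 8.8·n = (27.028, -5.7775). Then |MF| = |F − M| = 27.638.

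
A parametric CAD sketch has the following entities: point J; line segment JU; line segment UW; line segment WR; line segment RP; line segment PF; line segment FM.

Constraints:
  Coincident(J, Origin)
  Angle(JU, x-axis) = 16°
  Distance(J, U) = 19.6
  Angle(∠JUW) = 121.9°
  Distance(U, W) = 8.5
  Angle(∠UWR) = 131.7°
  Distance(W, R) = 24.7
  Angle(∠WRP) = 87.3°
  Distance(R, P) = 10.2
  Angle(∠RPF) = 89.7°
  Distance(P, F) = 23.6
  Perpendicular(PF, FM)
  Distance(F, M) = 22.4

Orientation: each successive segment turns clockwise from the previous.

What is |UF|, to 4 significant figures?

6.824

J is at the origin; JU runs at 16.0° with length 19.6, so U = (18.84, 5.402). ∠JUW = 121.9° gives UW at -42.10° from the x-axis; with |UW| = 8.5, W = (25.15, -0.2961). ∠UWR = 131.7° gives WR at -90.40° from the x-axis; with |WR| = 24.7, R = (24.98, -25.00). ∠WRP = 87.3° gives RP at 176.9° from the x-axis; with |RP| = 10.2, P = (14.79, -24.44). ∠RPF = 89.7° gives PF at 86.60° from the x-axis; with |PF| = 23.6, F = (16.19, -0.8855). Then |UF| = |F − U| = 6.824.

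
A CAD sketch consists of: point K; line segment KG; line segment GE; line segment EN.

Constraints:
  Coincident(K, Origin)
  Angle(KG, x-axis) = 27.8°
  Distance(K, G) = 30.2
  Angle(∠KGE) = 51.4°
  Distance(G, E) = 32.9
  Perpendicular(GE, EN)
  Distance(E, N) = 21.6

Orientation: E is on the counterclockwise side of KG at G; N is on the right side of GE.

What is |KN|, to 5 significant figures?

47.338

K is at the origin; KG runs at 27.8° with length 30.2, so G = 30.2·(cos 27.8°, sin 27.8°) = (26.714, 14.085). ∠KGE = 51.4°, so GE runs at 27.8° + (180° − 51.4°) = 156.40° from the x-axis; with |GE| = 32.9, E = G + 32.9·(cos 156.40°, sin 156.40°) = (-3.4340, 27.256). The perpendicularity gives EN at right angles to GE; with |EN| = 21.6 on the right of GE, N = E + 21.6·(0.40035, 0.91636) = (5.2136, 47.050). Then |KN| = |N − K| = 47.338.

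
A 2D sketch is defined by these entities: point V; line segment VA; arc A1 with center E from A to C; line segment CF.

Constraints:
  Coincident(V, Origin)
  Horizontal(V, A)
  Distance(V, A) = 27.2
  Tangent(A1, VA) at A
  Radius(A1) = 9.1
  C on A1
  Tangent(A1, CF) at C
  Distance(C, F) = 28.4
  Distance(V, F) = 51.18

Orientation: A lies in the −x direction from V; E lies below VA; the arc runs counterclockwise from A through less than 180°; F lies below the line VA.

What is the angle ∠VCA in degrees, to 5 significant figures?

32.040°

Checks: V = (0.00, 0.00) ✓; |EC| = 9.100 ✓; ∠(EC, CF) = 90.00° ✓; |CF| = 28.40 ✓; |VF| = 51.18 ✓.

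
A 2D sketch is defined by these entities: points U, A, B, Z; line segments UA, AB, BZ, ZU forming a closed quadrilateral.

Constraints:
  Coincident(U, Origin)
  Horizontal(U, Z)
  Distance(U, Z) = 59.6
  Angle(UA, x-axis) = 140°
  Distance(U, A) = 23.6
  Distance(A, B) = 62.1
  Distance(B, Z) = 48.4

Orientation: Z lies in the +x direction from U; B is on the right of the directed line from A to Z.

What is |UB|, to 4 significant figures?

38.94

Checks: |AB| = 62.10 ✓; |BZ| = 48.40 ✓.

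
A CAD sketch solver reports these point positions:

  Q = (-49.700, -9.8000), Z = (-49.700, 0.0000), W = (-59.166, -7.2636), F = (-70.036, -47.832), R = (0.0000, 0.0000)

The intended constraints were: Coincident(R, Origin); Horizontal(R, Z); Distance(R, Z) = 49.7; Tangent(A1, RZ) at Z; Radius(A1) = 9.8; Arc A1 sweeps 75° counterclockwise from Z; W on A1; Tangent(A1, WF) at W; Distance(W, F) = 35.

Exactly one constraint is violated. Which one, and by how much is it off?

Distance(W, F) = 35 — off by 7.00.

R = (0.00, 0.00) ✓; R.y = 0.00, Z.y = 0.00 ✓; |RZ| = 49.70 ✓; ∠(QZ, ZR) = 90.00° ✓; |QZ| = 9.800 ✓; bearing(Q→W) − bearing(Q→Z) = 75.00° ✓; |QW| = 9.800 ✓; ∠(QW, WF) = 90.00° ✓; |WF| = 42.00 ✗.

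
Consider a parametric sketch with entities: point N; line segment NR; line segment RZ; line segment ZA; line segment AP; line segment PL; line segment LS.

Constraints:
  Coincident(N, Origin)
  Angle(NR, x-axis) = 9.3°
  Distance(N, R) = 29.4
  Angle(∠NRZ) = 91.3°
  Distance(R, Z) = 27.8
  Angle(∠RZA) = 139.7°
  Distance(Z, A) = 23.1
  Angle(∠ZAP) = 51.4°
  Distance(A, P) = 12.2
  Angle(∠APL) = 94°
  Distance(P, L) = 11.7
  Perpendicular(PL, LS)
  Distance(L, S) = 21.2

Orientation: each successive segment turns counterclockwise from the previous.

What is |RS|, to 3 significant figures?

50.9

∠APL = 94.0° gives PL at -7.10° from the x-axis; with |PL| = 11.7, L = (18.8, 34.0). PL ⟂ LS, so LS runs at 82.9°; with |LS| = 21.2, S = (21.5, 55.1). Then |RS| = |S − R| = 50.9.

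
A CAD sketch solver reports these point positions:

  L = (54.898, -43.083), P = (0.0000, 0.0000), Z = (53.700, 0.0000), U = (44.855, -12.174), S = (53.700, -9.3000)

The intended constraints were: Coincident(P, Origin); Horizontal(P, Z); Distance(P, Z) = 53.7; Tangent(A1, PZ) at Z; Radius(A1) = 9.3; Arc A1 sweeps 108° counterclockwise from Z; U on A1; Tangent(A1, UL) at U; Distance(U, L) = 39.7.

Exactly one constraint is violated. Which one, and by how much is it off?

Distance(U, L) = 39.7 — off by 7.20.

P = (0.00, 0.00) ✓; P.y = 0.00, Z.y = 0.00 ✓; |PZ| = 53.70 ✓; ∠(SZ, ZP) = 90.00° ✓; |SZ| = 9.300 ✓; bearing(S→U) − bearing(S→Z) = 108.0° ✓; |SU| = 9.300 ✓; ∠(SU, UL) = 90.00° ✓; |UL| = 32.50 ✗.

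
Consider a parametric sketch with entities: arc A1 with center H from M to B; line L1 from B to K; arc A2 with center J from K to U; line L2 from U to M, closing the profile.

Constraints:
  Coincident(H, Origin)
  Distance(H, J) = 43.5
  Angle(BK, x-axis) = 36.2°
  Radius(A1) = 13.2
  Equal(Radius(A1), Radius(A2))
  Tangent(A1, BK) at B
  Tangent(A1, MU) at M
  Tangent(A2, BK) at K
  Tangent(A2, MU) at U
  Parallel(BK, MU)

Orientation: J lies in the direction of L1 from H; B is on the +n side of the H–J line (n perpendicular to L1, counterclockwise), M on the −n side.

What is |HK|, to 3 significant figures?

45.5

Tangency of A1 to both parallel lines with radius 13.2 puts B and M at H ± 13.2·n: B = (-7.80, 10.7), M = (7.80, -10.7). Equal radii place K and U the same way about J: K = J + 13.2·n = (27.3, 36.3), U = J − 13.2·n = (42.9, 15.0). Then |HK| = |K − H| = 45.5.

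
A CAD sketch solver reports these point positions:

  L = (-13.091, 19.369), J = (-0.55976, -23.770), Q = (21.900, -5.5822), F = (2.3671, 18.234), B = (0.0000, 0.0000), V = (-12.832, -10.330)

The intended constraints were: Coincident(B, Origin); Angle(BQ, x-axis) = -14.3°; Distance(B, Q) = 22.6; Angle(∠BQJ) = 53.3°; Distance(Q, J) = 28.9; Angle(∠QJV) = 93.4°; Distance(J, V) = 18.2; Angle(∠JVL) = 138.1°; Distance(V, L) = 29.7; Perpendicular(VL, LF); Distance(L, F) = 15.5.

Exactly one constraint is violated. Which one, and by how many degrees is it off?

Perpendicular(VL, LF) — off by 4.70°.

B = (0.00, 0.00) ✓; BQ at -14.30° ✓; |BQ| = 22.60 ✓; ∠BQJ = 53.30° ✓; |QJ| = 28.90 ✓; ∠QJV = 93.40° ✓; |JV| = 18.20 ✓; ∠JVL = 138.1° ✓; |VL| = 29.70 ✓; ∠(VL, LF) = 94.70° ✗; |LF| = 15.50 ✓.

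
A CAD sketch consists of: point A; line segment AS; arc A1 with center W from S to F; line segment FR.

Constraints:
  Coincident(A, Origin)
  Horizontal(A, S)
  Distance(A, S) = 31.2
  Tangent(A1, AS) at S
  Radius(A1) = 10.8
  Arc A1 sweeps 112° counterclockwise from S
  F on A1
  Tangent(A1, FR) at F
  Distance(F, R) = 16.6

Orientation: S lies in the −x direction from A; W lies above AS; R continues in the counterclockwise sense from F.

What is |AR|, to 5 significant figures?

40.808

On A1, S sits at bearing -90° from W; a 112° counterclockwise sweep puts F at bearing 22°, so F = W + 10.8·(cos 22°, sin 22°) = (-21.186, 14.846). The tangent condition forces WF to be normal to FR, so FR runs along (−sin 22°, cos 22°); with |FR| = 16.6, R = (-27.405, 30.237). Then |AR| = |R − A| = 40.808.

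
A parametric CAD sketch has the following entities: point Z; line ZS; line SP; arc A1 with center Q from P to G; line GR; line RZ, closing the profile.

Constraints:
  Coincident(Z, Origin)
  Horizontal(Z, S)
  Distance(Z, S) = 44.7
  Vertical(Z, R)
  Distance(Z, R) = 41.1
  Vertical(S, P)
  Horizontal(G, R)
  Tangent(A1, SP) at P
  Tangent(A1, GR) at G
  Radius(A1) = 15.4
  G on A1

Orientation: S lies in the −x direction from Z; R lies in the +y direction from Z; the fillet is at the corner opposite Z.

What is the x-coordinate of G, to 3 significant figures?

-29.3

The virtual corner opposite Z is at (-44.7, 41.1). A1 meets SP tangentially, so QP is at right angles to SP and tangency of A1 to GR means the radius QG is perpendicular to GR, with radius 15.4, so the center Q sits 15.4 in from both sides at Q = (-29.3, 25.7). That places the tangent points at P = (-44.7, 25.7) on SP and G = (-29.3, 41.1) on GR. So G.x = -29.3.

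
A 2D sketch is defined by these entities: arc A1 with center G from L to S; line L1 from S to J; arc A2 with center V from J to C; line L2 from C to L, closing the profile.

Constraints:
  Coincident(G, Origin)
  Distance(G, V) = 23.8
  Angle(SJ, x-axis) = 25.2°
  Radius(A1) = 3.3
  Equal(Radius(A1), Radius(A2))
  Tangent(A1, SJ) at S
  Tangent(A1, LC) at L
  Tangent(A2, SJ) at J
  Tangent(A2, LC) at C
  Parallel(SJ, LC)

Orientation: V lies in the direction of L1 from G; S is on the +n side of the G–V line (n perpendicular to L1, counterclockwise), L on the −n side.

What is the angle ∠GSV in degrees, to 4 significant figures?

82.11°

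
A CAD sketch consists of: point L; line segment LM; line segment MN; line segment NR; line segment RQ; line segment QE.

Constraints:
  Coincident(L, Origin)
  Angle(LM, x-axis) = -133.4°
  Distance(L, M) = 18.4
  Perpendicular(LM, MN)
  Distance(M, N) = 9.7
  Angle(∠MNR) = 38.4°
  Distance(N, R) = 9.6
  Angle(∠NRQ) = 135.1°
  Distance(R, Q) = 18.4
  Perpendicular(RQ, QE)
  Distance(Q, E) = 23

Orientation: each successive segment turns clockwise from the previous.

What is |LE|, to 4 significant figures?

39.74

∠NRQ = 135.1° gives RQ at -49.90° from the x-axis; with |RQ| = 18.4, Q = (1.725, -21.62). RQ ⟂ QE, so QE runs at -139.9°; with |QE| = 23.0, E = (-15.87, -36.43). Then |LE| = |E − L| = 39.74.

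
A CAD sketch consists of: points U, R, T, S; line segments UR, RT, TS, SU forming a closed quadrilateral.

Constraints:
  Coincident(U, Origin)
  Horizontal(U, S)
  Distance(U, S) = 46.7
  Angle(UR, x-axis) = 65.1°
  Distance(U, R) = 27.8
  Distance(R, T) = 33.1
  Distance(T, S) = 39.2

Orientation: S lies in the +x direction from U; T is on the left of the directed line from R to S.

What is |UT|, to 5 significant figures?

57.132

Checks: |RT| = 33.10 ✓; |TS| = 39.20 ✓.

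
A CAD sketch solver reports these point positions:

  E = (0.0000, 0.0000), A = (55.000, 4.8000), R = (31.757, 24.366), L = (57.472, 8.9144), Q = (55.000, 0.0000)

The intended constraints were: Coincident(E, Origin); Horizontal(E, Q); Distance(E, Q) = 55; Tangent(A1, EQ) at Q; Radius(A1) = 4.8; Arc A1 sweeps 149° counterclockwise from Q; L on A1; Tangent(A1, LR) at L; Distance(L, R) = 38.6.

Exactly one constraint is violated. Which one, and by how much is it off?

Distance(L, R) = 38.6 — off by 8.60.

E = (0.00, 0.00) ✓; E.y = 0.00, Q.y = 0.00 ✓; |EQ| = 55.00 ✓; ∠(AQ, QE) = 90.00° ✓; |AQ| = 4.800 ✓; bearing(A→L) − bearing(A→Q) = 149.0° ✓; |AL| = 4.800 ✓; ∠(AL, LR) = 90.00° ✓; |LR| = 30.00 ✗.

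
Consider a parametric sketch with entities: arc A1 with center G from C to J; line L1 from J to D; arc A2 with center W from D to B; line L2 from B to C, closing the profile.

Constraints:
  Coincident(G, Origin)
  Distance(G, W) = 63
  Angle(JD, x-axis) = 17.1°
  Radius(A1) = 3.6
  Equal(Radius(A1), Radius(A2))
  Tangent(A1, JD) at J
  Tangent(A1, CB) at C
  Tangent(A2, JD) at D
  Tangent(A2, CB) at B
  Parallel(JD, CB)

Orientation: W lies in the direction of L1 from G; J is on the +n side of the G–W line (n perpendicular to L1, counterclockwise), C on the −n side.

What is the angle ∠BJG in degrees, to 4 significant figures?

83.48°

The slot axis is L1's direction at 17.1°, so u = (cos 17.1°, sin 17.1°) = (0.9558, 0.2940) and n = (−sin 17.1°, cos 17.1°) = (-0.2940, 0.9558). G is at the origin and W lies 63.0 along u from G, so W = 63.0·u = (60.21, 18.52). Tangency of A1 to both parallel lines with radius 3.6 puts J and C at G ± 3.6·n: J = (-1.059, 3.441), C = (1.059, -3.441). Equal radii place D and B the same way about W: D = W + 3.6·n = (59.16, 21.97), B = W − 3.6·n = (61.27, 15.08). Then cos ∠BJG = JB·JG / (|JB||JG|), giving 83.48°.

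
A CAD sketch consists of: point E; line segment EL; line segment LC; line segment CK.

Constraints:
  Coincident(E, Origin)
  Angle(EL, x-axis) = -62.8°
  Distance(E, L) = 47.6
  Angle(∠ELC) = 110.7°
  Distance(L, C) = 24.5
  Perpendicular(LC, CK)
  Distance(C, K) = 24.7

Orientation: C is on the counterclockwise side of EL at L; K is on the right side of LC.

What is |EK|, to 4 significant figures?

80.62

E is at the origin; EL runs at -62.8° with length 47.6, so L = 47.6·(cos -62.8°, sin -62.8°) = (21.76, -42.34). ∠ELC = 110.7°, so LC runs at -62.8° + (180° − 110.7°) = 6.500° from the x-axis; with |LC| = 24.5, C = L + 24.5·(cos 6.500°, sin 6.500°) = (46.10, -39.56). The perpendicularity gives CK at right angles to LC; with |CK| = 24.7 on the right of LC, K = C + 24.7·(0.1132, -0.9936) = (48.90, -64.10). Then |EK| = |K − E| = 80.62.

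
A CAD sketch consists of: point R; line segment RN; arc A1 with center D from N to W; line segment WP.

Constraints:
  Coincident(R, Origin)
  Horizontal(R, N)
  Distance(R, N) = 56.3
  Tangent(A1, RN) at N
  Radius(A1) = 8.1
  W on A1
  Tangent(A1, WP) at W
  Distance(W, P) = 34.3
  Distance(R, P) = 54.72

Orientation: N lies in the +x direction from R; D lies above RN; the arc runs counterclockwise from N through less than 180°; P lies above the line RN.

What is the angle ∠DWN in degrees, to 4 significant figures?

23.41°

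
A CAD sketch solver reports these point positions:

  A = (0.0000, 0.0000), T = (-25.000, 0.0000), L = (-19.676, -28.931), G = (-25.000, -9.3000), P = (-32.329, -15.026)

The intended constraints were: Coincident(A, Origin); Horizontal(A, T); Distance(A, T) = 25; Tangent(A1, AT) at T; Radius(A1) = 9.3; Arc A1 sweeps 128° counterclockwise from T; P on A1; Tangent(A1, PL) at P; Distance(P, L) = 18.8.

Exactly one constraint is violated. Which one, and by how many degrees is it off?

Tangent(A1, PL) at P — off by 4.30°.

A = (0.00, 0.00) ✓; A.y = 0.00, T.y = 0.00 ✓; |AT| = 25.00 ✓; ∠(GT, TA) = 90.00° ✓; |GT| = 9.300 ✓; bearing(G→P) − bearing(G→T) = 128.0° ✓; |GP| = 9.301 ✓; ∠(GP, PL) = 85.70° ✗; |PL| = 18.80 ✓.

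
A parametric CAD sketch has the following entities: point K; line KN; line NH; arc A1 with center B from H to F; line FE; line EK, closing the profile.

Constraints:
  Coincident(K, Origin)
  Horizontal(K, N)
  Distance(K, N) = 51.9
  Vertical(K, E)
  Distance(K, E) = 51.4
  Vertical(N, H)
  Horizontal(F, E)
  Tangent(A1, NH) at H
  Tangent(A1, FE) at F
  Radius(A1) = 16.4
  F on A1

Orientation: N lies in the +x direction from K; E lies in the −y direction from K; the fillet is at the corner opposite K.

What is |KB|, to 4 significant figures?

49.85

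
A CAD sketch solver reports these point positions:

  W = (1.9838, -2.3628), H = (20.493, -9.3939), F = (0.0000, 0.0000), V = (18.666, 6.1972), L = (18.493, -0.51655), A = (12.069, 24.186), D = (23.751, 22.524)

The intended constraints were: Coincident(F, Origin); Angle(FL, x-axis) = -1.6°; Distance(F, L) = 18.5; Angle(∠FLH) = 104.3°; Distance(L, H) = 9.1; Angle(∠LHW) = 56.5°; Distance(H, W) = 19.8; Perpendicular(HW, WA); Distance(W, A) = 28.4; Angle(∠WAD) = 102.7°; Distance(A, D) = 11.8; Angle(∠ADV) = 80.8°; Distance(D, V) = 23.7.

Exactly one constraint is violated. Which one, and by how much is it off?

Distance(D, V) = 23.7 — off by 6.60.

F = (0.00, 0.00) ✓; FL at -1.600° ✓; |FL| = 18.50 ✓; ∠FLH = 104.3° ✓; |LH| = 9.100 ✓; ∠LHW = 56.50° ✓; |HW| = 19.80 ✓; ∠(HW, WA) = 90.00° ✓; |WA| = 28.40 ✓; ∠WAD = 102.7° ✓; |AD| = 11.80 ✓; ∠ADV = 80.80° ✓; |DV| = 17.10 ✗.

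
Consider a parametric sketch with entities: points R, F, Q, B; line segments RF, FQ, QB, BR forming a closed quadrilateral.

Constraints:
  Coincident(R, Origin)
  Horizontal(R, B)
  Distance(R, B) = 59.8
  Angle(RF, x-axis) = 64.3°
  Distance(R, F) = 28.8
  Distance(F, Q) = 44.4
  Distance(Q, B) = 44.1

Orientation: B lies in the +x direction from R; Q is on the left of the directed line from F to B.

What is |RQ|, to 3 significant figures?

68.8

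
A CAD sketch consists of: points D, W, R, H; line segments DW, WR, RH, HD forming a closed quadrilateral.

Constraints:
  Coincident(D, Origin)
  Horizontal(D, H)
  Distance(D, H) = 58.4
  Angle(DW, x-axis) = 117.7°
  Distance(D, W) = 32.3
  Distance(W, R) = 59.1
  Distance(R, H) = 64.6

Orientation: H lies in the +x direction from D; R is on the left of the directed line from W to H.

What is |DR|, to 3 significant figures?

69.6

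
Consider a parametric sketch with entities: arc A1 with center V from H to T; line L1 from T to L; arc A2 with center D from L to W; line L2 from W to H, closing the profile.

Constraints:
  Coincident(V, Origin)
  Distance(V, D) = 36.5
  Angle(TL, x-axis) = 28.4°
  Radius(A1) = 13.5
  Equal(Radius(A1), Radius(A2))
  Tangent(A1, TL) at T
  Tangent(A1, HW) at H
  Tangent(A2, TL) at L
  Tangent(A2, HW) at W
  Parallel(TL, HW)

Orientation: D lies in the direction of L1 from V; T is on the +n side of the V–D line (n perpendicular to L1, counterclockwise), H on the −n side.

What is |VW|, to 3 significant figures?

38.9

The slot axis is L1's direction at 28.4°, so u = (cos 28.4°, sin 28.4°) = (0.880, 0.476) and n = (−sin 28.4°, cos 28.4°) = (-0.476, 0.880). V is at the origin and D lies 36.5 along u from V, so D = 36.5·u = (32.1, 17.4). Tangency of A1 to both parallel lines with radius 13.5 puts T and H at V ± 13.5·n: T = (-6.42, 11.9), H = (6.42, -11.9). Equal radii place L and W the same way about D: L = D + 13.5·n = (25.7, 29.2), W = D − 13.5·n = (38.5, 5.49). Then |VW| = |W − V| = 38.9.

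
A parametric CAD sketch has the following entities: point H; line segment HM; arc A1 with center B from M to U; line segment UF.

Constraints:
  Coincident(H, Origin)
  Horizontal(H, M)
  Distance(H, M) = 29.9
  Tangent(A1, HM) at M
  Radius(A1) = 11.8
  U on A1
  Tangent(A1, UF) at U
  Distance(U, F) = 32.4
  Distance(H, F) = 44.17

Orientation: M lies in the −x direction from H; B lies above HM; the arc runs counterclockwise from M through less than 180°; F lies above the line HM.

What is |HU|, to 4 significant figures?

20.82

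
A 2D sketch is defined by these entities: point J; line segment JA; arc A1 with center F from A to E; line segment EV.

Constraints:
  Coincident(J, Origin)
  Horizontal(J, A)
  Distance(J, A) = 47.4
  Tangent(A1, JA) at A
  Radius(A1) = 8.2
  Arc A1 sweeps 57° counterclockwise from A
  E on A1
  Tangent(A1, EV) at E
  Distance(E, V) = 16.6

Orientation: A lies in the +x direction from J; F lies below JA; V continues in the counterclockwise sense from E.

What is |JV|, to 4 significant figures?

36.09

J is at the origin; JA is horizontal with |JA| = 47.4 and A on the +x side, so A = (47.40, 0.000). The tangent condition forces FA to be normal to JA, so F = A + (0, -8.2) = (47.40, -8.200). On A1, A sits at bearing 90° from F; a 57° counterclockwise sweep puts E at bearing 147°, so E = F + 8.2·(cos 147°, sin 147°) = (40.52, -3.734). A1 meets EV tangentially, so FE is at right angles to EV, so EV runs along (−sin 147°, cos 147°); with |EV| = 16.6, V = (31.48, -17.66). Then |JV| = |V − J| = 36.09.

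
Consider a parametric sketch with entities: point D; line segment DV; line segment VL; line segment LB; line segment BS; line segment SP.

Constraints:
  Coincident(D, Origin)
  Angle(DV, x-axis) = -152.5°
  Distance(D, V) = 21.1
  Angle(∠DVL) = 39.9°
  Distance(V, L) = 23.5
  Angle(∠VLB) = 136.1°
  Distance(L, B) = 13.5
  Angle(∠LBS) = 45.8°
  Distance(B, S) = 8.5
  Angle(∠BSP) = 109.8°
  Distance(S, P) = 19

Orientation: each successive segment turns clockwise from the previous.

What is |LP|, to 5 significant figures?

9.8860

D is at the origin; DV runs at -152.5° with length 21.1, so V = (-18.716, -9.7429). ∠DVL = 39.9° gives VL at 67.400° from the x-axis; with |VL| = 23.5, L = (-9.6850, 11.953). ∠VLB = 136.1° gives LB at 23.500° from the x-axis; with |LB| = 13.5, B = (2.6953, 17.336). ∠LBS = 45.8° gives BS at -110.70° from the x-axis; with |BS| = 8.5, S = (-0.30921, 9.3844). ∠BSP = 109.8° gives SP at 179.10° from the x-axis; with |SP| = 19.0, P = (-19.307, 9.6828). Then |LP| = |P − L| = 9.8860.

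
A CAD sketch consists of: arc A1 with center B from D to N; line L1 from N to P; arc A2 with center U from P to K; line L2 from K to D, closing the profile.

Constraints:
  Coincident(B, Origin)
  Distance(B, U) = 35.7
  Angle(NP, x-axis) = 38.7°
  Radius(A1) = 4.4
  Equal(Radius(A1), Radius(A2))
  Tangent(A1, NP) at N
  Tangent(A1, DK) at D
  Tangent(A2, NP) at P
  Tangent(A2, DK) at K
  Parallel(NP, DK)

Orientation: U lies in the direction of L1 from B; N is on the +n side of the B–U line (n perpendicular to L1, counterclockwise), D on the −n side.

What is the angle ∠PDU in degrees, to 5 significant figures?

6.8210°

The slot axis is L1's direction at 38.7°, so u = (cos 38.7°, sin 38.7°) = (0.78043, 0.62524) and n = (−sin 38.7°, cos 38.7°) = (-0.62524, 0.78043). B is at the origin and U lies 35.7 along u from B, so U = 35.7·u = (27.861, 22.321). Tangency of A1 to both parallel lines with radius 4.4 puts N and D at B ± 4.4·n: N = (-2.7511, 3.4339), D = (2.7511, -3.4339). Equal radii place P and K the same way about U: P = U + 4.4·n = (25.110, 25.755), K = U − 4.4·n = (30.612, 18.887). Then cos ∠PDU = DP·DU / (|DP||DU|), giving 6.8210°.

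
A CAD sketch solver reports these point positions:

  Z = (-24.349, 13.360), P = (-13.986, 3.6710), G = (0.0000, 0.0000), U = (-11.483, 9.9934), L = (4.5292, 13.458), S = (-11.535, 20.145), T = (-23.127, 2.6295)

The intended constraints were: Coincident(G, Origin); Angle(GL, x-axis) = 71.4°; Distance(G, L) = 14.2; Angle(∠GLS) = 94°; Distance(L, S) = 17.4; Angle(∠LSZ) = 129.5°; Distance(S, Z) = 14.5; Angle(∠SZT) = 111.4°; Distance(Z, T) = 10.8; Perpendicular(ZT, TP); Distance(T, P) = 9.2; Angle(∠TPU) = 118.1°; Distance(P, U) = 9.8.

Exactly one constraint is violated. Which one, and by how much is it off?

Distance(P, U) = 9.8 — off by 3.00.

G = (0.00, 0.00) ✓; GL at 71.40° ✓; |GL| = 14.20 ✓; ∠GLS = 94.00° ✓; |LS| = 17.40 ✓; ∠LSZ = 129.5° ✓; |SZ| = 14.50 ✓; ∠SZT = 111.4° ✓; |ZT| = 10.80 ✓; ∠(ZT, TP) = 90.00° ✓; |TP| = 9.200 ✓; ∠TPU = 118.1° ✓; |PU| = 6.800 ✗.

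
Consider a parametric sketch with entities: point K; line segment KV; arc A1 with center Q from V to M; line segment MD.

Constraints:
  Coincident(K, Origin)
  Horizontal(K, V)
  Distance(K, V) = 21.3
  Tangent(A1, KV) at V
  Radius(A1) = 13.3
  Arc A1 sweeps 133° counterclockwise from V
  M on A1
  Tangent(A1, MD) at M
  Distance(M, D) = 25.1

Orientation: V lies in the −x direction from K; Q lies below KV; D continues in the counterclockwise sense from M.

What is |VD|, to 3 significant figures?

41.4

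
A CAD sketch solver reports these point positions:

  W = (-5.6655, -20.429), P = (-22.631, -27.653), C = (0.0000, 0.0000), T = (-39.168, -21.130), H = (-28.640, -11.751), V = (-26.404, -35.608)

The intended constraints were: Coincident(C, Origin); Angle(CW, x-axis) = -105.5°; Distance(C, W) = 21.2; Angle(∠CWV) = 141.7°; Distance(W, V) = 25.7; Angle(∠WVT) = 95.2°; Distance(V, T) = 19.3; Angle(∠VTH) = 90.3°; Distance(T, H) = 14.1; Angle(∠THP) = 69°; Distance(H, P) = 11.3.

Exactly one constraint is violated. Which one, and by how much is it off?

Distance(H, P) = 11.3 — off by 5.70.

C = (0.00, 0.00) ✓; CW at -105.5° ✓; |CW| = 21.20 ✓; ∠CWV = 141.7° ✓; |WV| = 25.70 ✓; ∠WVT = 95.20° ✓; |VT| = 19.30 ✓; ∠VTH = 90.30° ✓; |TH| = 14.10 ✓; ∠THP = 69.00° ✓; |HP| = 17.00 ✗.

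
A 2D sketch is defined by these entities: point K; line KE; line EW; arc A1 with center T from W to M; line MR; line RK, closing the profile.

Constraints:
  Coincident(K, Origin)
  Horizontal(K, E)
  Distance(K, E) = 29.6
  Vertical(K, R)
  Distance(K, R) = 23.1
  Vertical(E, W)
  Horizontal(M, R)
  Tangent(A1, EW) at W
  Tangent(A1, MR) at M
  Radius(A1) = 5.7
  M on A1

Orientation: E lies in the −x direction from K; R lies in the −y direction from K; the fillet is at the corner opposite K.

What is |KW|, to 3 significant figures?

34.3

The virtual corner opposite K is at (-29.6, -23.1). The tangent condition forces TW to be normal to EW and tangency of A1 to MR means the radius TM is perpendicular to MR, with radius 5.7, so the center T sits 5.7 in from both sides at T = (-23.9, -17.4). That places the tangent points at W = (-29.6, -17.4) on EW and M = (-23.9, -23.1) on MR. Then |KW| = |W − K| = 34.3.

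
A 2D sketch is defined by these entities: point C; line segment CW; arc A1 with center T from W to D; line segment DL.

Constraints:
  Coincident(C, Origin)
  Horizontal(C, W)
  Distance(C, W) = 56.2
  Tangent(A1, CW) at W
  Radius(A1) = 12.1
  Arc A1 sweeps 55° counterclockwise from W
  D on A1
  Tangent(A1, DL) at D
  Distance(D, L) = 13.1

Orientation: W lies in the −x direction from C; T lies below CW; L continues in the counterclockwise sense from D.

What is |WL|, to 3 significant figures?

23.6

On A1, W sits at bearing 90° from T; a 55° counterclockwise sweep puts D at bearing 145°, so D = T + 12.1·(cos 145°, sin 145°) = (-66.1, -5.16). A1 meets DL tangentially, so TD is at right angles to DL, so DL runs along (−sin 145°, cos 145°); with |DL| = 13.1, L = (-73.6, -15.9). Then |WL| = |L − W| = 23.6.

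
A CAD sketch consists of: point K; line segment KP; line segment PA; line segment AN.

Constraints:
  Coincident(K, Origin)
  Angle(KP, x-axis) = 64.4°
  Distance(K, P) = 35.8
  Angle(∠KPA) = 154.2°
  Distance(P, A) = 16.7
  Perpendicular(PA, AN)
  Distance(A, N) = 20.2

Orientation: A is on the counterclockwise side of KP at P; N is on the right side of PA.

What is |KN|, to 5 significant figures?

60.618

K is at the origin; KP runs at 64.4° with length 35.8, so P = 35.8·(cos 64.4°, sin 64.4°) = (15.469, 32.286). ∠KPA = 154.2°, so PA runs at 64.4° + (180° − 154.2°) = 90.200° from the x-axis; with |PA| = 16.7, A = P + 16.7·(cos 90.200°, sin 90.200°) = (15.410, 48.986). PA ⟂ AN; with |AN| = 20.2 on the right of PA, N = A + 20.2·(0.99999, 0.0034907) = (35.610, 49.056). Then |KN| = |N − K| = 60.618.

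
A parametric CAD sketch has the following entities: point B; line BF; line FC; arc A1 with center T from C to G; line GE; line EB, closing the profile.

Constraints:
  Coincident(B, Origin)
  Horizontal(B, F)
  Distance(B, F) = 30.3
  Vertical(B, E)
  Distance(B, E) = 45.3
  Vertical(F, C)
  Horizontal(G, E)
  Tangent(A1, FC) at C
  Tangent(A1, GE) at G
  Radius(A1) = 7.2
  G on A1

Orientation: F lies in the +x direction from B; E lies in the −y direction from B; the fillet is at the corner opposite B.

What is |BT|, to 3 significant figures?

44.6

B is at the origin; B and F share the same y with |BF| = 30.3 and F on the +x side, so F = (30.3, 0.00). BE is vertical with |BE| = 45.3 and E on the −y side, so E = (0.00, -45.3). The virtual corner opposite B is at (30.3, -45.3). The tangent condition forces TC to be normal to FC and A1 meets GE tangentially, so TG is at right angles to GE, with radius 7.2, so the center T sits 7.2 in from both sides at T = (23.1, -38.1). Then |BT| = |T − B| = 44.6.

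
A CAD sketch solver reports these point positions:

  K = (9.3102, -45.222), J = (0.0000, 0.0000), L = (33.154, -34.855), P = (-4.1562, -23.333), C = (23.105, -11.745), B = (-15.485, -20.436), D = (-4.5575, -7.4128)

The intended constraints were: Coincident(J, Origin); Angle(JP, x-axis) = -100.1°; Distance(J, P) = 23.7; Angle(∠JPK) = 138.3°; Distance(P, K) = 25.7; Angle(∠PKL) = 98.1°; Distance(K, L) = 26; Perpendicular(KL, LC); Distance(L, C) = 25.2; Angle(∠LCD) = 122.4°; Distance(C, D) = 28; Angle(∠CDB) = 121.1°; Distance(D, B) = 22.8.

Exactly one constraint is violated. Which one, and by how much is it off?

Distance(D, B) = 22.8 — off by 5.80.

J = (0.00, 0.00) ✓; JP at -100.1° ✓; |JP| = 23.70 ✓; ∠JPK = 138.3° ✓; |PK| = 25.70 ✓; ∠PKL = 98.10° ✓; |KL| = 26.00 ✓; ∠(KL, LC) = 90.00° ✓; |LC| = 25.20 ✓; ∠LCD = 122.4° ✓; |CD| = 28.00 ✓; ∠CDB = 121.1° ✓; |DB| = 17.00 ✗.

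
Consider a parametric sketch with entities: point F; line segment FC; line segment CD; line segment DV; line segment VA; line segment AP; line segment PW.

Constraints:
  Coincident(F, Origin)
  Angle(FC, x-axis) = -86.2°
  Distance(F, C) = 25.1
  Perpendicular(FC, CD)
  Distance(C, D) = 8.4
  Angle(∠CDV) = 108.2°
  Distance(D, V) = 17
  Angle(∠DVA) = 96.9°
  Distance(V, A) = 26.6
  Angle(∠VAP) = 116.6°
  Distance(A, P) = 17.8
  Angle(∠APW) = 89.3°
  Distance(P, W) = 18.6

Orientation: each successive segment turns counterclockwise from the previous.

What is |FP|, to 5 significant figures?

25.855

F is at the origin; FC runs at -86.2° with length 25.1, so C = (1.6635, -25.045). The perpendicularity gives CD at right angles to FC, so CD runs at 3.8000°; with |CD| = 8.4, D = (10.045, -24.488). ∠CDV = 108.2° gives DV at 75.600° from the x-axis; with |DV| = 17.0, V = (14.273, -8.0222). ∠DVA = 96.9° gives VA at 158.70° from the x-axis; with |VA| = 26.6, A = (-10.510, 1.6403). ∠VAP = 116.6° gives AP at -137.90° from the x-axis; with |AP| = 17.8, P = (-23.717, -10.293). Then |FP| = |P − F| = 25.855.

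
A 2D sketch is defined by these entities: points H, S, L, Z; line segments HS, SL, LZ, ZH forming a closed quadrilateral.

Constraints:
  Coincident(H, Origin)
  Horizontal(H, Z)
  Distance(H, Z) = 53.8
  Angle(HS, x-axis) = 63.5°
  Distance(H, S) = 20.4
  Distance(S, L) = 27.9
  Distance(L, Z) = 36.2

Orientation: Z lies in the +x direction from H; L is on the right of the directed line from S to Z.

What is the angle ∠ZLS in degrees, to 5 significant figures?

96.890°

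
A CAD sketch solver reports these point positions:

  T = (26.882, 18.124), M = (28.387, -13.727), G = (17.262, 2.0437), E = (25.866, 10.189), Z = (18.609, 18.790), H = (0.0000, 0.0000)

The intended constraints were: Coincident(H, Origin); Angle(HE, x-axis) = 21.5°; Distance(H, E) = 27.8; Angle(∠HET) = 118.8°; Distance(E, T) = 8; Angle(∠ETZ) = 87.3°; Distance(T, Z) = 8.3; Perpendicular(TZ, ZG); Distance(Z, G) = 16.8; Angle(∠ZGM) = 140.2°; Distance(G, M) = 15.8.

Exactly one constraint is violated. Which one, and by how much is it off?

Distance(G, M) = 15.8 — off by 3.50.

H = (0.00, 0.00) ✓; HE at 21.50° ✓; |HE| = 27.80 ✓; ∠HET = 118.8° ✓; |ET| = 8.000 ✓; ∠ETZ = 87.31° ✓; |TZ| = 8.300 ✓; ∠(TZ, ZG) = 90.00° ✓; |ZG| = 16.80 ✓; ∠ZGM = 140.2° ✓; |GM| = 19.30 ✗.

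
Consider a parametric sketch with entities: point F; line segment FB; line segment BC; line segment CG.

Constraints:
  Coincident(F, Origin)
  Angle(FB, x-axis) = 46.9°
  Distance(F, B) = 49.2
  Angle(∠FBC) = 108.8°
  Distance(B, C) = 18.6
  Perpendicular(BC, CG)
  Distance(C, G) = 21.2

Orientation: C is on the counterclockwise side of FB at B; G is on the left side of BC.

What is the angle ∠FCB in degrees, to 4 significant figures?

53.51°

F is at the origin; FB runs at 46.9° with length 49.2, so B = 49.2·(cos 46.9°, sin 46.9°) = (33.62, 35.92). ∠FBC = 108.8°, so BC runs at 46.9° + (180° − 108.8°) = 118.1° from the x-axis; with |BC| = 18.6, C = B + 18.6·(cos 118.1°, sin 118.1°) = (24.86, 52.33). Then cos ∠FCB = CF·CB / (|CF||CB|), giving 53.51°.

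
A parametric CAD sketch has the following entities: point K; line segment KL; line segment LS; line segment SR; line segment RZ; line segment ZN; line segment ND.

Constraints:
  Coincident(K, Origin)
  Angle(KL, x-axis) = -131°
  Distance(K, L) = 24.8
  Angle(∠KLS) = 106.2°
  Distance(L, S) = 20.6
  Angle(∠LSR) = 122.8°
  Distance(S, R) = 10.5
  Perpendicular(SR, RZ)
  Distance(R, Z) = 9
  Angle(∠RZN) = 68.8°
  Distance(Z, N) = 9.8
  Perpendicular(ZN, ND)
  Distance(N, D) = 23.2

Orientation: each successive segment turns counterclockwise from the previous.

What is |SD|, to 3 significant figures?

18.9

∠RZN = 68.8° gives ZN at -159° from the x-axis; with |ZN| = 9.8, N = (-3.75, -30.6). The perpendicularity gives ND at right angles to ZN, so ND runs at -68.8°; with |ND| = 23.2, D = (4.64, -52.2). Then |SD| = |D − S| = 18.9.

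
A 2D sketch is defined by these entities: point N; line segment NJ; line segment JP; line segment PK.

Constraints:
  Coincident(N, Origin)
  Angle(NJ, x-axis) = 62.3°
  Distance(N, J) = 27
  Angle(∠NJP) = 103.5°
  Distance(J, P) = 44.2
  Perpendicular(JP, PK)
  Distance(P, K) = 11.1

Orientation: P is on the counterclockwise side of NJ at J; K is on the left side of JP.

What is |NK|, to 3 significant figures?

52.7

N is at the origin; NJ runs at 62.3° with length 27.0, so J = 27.0·(cos 62.3°, sin 62.3°) = (12.6, 23.9). ∠NJP = 103.5°, so JP runs at 62.3° + (180° − 103.5°) = 139° from the x-axis; with |JP| = 44.2, P = J + 44.2·(cos 139°, sin 139°) = (-20.7, 53.0). The perpendicularity gives PK at right angles to JP; with |PK| = 11.1 on the left of JP, K = P + 11.1·(-0.659, -0.752) = (-28.0, 44.7). Then |NK| = |K − N| = 52.7.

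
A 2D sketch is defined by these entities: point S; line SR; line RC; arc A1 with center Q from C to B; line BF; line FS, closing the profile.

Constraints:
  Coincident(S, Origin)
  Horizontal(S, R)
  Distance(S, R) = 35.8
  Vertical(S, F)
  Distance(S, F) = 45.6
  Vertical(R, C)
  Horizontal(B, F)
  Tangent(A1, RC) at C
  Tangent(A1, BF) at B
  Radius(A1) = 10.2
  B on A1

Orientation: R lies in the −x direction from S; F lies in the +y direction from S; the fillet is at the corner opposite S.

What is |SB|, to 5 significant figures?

52.295

S is at the origin; SR is horizontal with |SR| = 35.8 and R on the −x side, so R = (-35.800, 0.0000). SF is vertical with |SF| = 45.6 and F on the +y side, so F = (0.0000, 45.600). The virtual corner opposite S is at (-35.800, 45.600). The tangent condition forces QC to be normal to RC and A1 meets BF tangentially, so QB is at right angles to BF, with radius 10.2, so the center Q sits 10.2 in from both sides at Q = (-25.600, 35.400). That places the tangent points at C = (-35.800, 35.400) on RC and B = (-25.600, 45.600) on BF. Then |SB| = |B − S| = 52.295.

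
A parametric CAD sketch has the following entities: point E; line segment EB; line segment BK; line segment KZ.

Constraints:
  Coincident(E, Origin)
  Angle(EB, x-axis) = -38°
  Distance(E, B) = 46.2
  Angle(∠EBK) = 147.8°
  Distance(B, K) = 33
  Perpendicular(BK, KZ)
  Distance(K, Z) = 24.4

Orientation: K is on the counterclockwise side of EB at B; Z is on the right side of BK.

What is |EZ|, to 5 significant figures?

87.180

E is at the origin; EB runs at -38.0° with length 46.2, so B = 46.2·(cos -38.0°, sin -38.0°) = (36.406, -28.444). ∠EBK = 147.8°, so BK runs at -38.0° + (180° − 147.8°) = -5.8000° from the x-axis; with |BK| = 33.0, K = B + 33.0·(cos -5.8000°, sin -5.8000°) = (69.237, -31.778). BK ⟂ KZ; with |KZ| = 24.4 on the right of BK, Z = K + 24.4·(-0.10106, -0.99488) = (66.771, -56.054). Then |EZ| = |Z − E| = 87.180.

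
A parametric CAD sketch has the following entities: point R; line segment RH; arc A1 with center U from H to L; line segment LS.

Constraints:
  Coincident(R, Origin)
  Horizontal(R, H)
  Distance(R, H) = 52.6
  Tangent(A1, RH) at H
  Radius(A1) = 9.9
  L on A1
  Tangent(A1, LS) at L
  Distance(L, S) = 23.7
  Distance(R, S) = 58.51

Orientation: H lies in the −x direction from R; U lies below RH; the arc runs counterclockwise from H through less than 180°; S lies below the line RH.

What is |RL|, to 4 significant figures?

62.65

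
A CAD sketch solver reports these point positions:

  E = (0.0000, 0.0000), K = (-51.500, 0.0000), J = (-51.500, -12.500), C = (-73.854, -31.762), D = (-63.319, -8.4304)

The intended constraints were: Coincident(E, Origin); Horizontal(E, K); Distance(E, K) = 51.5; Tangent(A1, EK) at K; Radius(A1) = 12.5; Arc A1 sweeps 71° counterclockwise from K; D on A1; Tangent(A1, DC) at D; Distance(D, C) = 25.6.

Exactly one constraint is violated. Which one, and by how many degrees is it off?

Tangent(A1, DC) at D — off by 5.30°.

E = (0.00, 0.00) ✓; E.y = 0.00, K.y = 0.00 ✓; |EK| = 51.50 ✓; ∠(JK, KE) = 90.00° ✓; |JK| = 12.50 ✓; bearing(J→D) − bearing(J→K) = 71.00° ✓; |JD| = 12.50 ✓; ∠(JD, DC) = 95.30° ✗; |DC| = 25.60 ✓.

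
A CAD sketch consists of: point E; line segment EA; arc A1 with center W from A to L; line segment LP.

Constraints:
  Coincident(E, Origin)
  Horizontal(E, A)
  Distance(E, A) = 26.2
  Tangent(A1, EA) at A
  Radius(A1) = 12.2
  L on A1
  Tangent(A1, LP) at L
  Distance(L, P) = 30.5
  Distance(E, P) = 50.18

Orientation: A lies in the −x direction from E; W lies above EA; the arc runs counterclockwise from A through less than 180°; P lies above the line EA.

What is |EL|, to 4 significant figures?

21.13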